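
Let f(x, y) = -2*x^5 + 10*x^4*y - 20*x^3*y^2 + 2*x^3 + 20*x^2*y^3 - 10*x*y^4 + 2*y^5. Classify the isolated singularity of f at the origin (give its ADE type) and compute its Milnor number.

Type E_8, Milnor number mu = 8.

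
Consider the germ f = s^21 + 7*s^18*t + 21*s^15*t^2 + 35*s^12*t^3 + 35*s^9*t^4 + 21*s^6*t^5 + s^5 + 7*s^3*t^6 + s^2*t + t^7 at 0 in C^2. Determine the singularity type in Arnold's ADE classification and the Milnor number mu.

Type D_{8}, Milnor number mu = 8.

The Hessian of f at 0 has rank 0. Corank 2; j^3 = s^2*t has shape L^2 M (L != M), so D-series; mu = 8 gives D_8.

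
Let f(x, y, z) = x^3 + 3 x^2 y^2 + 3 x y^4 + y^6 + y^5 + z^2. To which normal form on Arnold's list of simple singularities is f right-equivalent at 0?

E_{8}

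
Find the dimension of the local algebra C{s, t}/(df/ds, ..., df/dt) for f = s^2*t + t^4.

The Hessian of f at 0 is [[0, 0], [0, 0]] with rank 0, so corank 2. A Groebner basis of the Jacobian ideal J(f) in C{s,t} is {s^3, s^2/4 + t^3, s*t}; counting standard monomials gives mu = 5. Corank 2; j^3 = s^2*t has shape L^2 M (L != M), so D-series; mu = 5 gives D_5.

5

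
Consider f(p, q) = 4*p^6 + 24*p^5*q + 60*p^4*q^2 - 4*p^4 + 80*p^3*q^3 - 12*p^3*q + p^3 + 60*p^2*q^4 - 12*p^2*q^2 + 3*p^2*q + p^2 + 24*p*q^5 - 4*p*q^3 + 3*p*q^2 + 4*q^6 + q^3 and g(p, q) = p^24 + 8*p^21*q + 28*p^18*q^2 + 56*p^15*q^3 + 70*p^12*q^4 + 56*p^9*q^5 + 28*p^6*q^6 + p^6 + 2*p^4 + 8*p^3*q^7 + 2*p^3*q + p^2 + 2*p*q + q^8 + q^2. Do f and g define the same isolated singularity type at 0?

The Hessian of f at 0 has rank 1. Corank 1: A-series; mu = 2 gives A_2. The Hessian of g at 0 has rank 1. Corank 1: A-series; mu = 7 gives A_7. f is A_2 but g is A_7, hence not right-equivalent.

No.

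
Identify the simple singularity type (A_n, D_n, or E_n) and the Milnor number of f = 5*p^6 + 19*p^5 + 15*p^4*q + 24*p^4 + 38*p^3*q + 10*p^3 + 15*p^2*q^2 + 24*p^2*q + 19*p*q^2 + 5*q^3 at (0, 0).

Type D4, Milnor number mu = 4.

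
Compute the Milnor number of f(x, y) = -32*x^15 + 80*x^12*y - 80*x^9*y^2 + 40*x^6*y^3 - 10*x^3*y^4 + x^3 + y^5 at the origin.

The Hessian of f at 0 has rank 0. Corank 2; j^3 = x^3 is a perfect cube, so E-series; the 5-jet and mu = 8 give E_8.

8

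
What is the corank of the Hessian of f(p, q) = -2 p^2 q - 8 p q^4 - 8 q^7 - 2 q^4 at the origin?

2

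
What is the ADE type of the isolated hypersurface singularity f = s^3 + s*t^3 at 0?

E_7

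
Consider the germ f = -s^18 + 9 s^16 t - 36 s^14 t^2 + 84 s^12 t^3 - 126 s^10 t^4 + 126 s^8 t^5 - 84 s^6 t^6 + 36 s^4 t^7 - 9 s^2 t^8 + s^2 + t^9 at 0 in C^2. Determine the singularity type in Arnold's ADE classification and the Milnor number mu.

The Hessian of f at 0 is [[2, 0], [0, 0]] with rank 1, so corank 1. A Groebner basis of the Jacobian ideal J(f) in C{s,t} is {t^8, s}; counting standard monomials gives mu = 8. Corank 1: A-series; mu = 8 gives A_8.

Type A8, Milnor number mu = 8.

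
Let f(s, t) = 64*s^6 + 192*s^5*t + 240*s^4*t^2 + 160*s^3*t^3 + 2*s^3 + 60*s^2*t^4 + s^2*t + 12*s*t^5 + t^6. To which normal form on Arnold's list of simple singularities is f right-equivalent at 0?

D_{7}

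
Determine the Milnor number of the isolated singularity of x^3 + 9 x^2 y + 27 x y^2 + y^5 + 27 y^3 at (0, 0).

The Hessian of f at 0 has rank 0. Corank 2; j^3 = (x + 3*y)^3 is a perfect cube, so E-series; the 5-jet and mu = 8 give E_8.

8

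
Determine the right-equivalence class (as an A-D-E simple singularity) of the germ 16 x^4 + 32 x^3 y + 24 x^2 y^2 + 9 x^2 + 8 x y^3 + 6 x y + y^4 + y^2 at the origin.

A3

The Hessian of f at 0 has rank 1. Corank 1: A-series; mu = 3 gives A_3.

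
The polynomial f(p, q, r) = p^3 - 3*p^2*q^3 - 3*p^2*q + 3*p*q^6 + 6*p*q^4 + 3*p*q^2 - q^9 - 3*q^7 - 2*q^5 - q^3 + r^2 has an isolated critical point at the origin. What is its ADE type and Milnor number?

Type E_{8}, Milnor number mu = 8.

The Hessian of f at 0 has rank 1. Corank 2; j^3 = (p - q)^3 is a perfect cube, so E-series; the 5-jet and mu = 8 give E_8.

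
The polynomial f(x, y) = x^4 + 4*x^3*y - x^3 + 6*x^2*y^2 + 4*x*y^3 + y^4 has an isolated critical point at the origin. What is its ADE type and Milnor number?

The Hessian of f at 0 is [[0, 0], [0, 0]] with rank 0, so corank 2. A Groebner basis of the Jacobian ideal J(f) in C{x,y} is {y^4, x*y^2 + y^3/3, x^2}; counting standard monomials gives mu = 6. Corank 2; j^3 = -x^3 is a perfect cube, so E-series; the 4-jet and mu = 6 give E_6.

Type E6, Milnor number mu = 6.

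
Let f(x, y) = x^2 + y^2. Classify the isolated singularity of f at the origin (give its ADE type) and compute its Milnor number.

The Hessian of f at 0 has rank 2. Corank 0: nondegenerate Morse point, so A_1.

Type A1, Milnor number mu = 1.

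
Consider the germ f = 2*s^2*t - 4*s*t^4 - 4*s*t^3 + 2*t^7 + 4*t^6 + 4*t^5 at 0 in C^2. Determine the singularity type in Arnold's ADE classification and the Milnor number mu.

Type D_6, Milnor number mu = 6.

The Hessian of f at 0 has rank 0. Corank 2; j^3 = 2*s^2*t has shape L^2 M (L != M), so D-series; mu = 6 gives D_6.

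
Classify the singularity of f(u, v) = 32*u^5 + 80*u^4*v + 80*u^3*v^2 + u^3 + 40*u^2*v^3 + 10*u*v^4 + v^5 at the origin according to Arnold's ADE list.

The Hessian of f at 0 is [[0, 0], [0, 0]] with rank 0, so corank 2. A Groebner basis of the Jacobian ideal J(f) in C{u,v} is {v^5, u*v^3 + v^4/8, u^2}; counting standard monomials gives mu = 8. Corank 2; j^3 = u^3 is a perfect cube, so E-series; the 5-jet and mu = 8 give E_8.

E_8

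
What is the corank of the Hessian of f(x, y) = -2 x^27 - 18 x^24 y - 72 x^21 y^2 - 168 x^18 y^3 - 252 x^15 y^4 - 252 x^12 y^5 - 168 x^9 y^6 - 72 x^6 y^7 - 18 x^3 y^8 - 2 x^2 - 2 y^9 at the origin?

1

The Hessian at 0 is [[-4, 0], [0, 0]] of rank 1; hence corank 1.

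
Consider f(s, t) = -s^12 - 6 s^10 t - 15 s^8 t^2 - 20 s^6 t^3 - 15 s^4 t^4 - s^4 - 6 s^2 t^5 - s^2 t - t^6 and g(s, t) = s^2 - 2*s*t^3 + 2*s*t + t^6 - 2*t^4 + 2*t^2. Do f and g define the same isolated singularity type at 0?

No.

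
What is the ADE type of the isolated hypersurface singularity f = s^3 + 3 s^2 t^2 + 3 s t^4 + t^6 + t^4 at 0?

E_6

The Hessian of f at 0 is [[0, 0], [0, 0]] with rank 0, so corank 2. A Groebner basis of the Jacobian ideal J(f) in C{s,t} is {s^3, s^2*t, s^2/2 + s*t^2, t^3}; counting standard monomials gives mu = 6. Corank 2; j^3 = s^3 is a perfect cube, so E-series; the 4-jet and mu = 6 give E_6.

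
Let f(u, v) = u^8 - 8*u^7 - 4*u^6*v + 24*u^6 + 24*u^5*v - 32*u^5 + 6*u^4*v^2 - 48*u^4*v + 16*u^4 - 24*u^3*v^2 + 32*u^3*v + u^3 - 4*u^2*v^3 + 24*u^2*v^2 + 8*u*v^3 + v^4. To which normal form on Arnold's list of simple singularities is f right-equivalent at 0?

The Hessian of f at 0 has rank 0. Corank 2; j^3 = u^3 is a perfect cube, so E-series; the 4-jet and mu = 6 give E_6.

E6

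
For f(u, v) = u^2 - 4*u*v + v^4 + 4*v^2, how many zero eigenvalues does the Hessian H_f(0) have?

1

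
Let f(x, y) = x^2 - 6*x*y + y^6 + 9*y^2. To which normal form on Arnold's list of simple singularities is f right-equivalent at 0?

A5

The Hessian of f at 0 has rank 1. Corank 1: A-series; mu = 5 gives A_5.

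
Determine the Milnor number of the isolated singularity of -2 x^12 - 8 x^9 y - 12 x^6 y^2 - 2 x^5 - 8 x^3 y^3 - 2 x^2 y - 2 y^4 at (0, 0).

5

The Hessian of f at 0 has rank 0. Corank 2; j^3 = -2*x^2*y has shape L^2 M (L != M), so D-series; mu = 5 gives D_5.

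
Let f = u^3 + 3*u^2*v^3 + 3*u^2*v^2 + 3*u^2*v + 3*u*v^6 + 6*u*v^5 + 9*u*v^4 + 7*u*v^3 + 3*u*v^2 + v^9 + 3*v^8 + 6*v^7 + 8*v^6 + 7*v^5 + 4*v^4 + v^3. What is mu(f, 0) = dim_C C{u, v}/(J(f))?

The Hessian of f at 0 is [[0, 0], [0, 0]] with rank 0, so corank 2. A Groebner basis of the Jacobian ideal J(f) in C{u,v} is {-u^2 - 2*u*v + v^4 - v^3/3 - v^2, u^3 + 2*u^2 + 4*u*v + 5*v^3/3 + 2*v^2, u^2*v - 5*u^2/3 - 10*u*v/3 - 14*v^3/9 - 5*v^2/3, u^2 + u*v^2 + 2*u*v + 4*v^3/3 + v^2}; counting standard monomials gives mu = 7. Corank 2; j^3 = (u + v)^3 is a perfect cube, so E-series; the 4-jet and mu = 7 give E_7.

7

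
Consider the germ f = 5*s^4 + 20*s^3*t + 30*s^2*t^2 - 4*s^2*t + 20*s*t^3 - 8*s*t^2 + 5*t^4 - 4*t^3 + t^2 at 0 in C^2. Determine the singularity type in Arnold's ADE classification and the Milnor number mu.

Type A_{3}, Milnor number mu = 3.

The Hessian of f at 0 has rank 1. Corank 1: A-series; mu = 3 gives A_3.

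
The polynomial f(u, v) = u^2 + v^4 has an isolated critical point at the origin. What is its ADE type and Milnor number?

Type A_{3}, Milnor number mu = 3.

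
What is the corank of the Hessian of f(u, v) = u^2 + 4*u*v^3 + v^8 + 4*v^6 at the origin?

1

Hessian at 0 has rank 1.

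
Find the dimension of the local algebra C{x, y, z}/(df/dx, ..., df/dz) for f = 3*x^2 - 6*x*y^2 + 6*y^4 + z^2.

The Hessian of f at 0 is [[6, 0, 0], [0, 0, 0], [0, 0, 2]] with rank 2, so corank 1. A Groebner basis of the Jacobian ideal J(f) in C{x,y,z} is {x^2, x*y, -x + y^2, z}; counting standard monomials gives mu = 3. Corank 1: A-series; mu = 3 gives A_3.

3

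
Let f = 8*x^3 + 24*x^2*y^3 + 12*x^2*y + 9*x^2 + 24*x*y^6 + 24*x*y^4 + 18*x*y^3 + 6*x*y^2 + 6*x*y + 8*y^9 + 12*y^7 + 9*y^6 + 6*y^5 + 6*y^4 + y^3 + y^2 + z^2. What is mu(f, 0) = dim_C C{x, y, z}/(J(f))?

2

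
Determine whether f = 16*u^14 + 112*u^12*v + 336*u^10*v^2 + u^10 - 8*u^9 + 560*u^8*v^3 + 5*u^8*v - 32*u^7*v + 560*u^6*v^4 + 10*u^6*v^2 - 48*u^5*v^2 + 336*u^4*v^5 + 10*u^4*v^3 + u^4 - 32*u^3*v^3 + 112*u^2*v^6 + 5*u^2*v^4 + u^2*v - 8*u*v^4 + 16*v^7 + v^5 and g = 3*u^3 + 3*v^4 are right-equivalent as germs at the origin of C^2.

The Hessian of f at 0 has rank 0. Corank 2; j^3 = u^2*v has shape L^2 M (L != M), so D-series; mu = 6 gives D_6. The Hessian of g at 0 has rank 0. Corank 2; j^3 = 3*u^3 is a perfect cube, so E-series; the 4-jet and mu = 6 give E_6. f is D_6 but g is E_6, hence not right-equivalent.

No.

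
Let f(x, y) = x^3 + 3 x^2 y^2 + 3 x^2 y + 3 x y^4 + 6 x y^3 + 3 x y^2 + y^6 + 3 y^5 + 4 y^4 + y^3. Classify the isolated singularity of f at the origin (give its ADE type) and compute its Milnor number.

Type E_{6}, Milnor number mu = 6.

The Hessian of f at 0 is [[0, 0], [0, 0]] with rank 0, so corank 2. A Groebner basis of the Jacobian ideal J(f) in C{x,y} is {x^3 + 3*x^2/2 + 3*x*y + 3*y^2/2, x^2*y - x^2 - 2*x*y - y^2, x^2/2 + x*y^2 + x*y + y^2/2, y^3}; counting standard monomials gives mu = 6. Corank 2; j^3 = (x + y)^3 is a perfect cube, so E-series; the 4-jet and mu = 6 give E_6.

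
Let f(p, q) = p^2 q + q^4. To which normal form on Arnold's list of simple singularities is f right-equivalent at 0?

D_{5}

The Hessian of f at 0 has rank 0. Corank 2; j^3 = p^2*q has shape L^2 M (L != M), so D-series; mu = 5 gives D_5.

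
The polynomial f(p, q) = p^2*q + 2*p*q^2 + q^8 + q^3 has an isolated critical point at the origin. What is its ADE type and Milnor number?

Type D_{9}, Milnor number mu = 9.

The Hessian of f at 0 has rank 0. Corank 2; j^3 = q*(p + q)^2 has shape L^2 M (L != M), so D-series; mu = 9 gives D_9.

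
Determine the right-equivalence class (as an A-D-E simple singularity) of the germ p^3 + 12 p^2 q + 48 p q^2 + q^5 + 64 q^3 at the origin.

The Hessian of f at 0 has rank 0. Corank 2; j^3 = (p + 4*q)^3 is a perfect cube, so E-series; the 5-jet and mu = 8 give E_8.

E_{8}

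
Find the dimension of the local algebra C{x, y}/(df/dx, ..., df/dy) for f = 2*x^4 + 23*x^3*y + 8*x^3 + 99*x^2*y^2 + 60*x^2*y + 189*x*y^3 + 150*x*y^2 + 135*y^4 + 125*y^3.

7

The Hessian of f at 0 has rank 0. Corank 2; j^3 = (2*x + 5*y)^3 is a perfect cube, so E-series; the 4-jet and mu = 7 give E_7.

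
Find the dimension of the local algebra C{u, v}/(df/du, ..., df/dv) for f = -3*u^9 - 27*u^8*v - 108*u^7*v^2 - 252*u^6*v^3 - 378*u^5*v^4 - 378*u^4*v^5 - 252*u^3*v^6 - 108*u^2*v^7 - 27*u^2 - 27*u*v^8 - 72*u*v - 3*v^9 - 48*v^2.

8

The Hessian of f at 0 is [[-54, -72], [-72, -96]] with rank 1, so corank 1. A Groebner basis of the Jacobian ideal J(f) in C{u,v} is {v^8, u + 4*v/3}; counting standard monomials gives mu = 8. Corank 1: A-series; mu = 8 gives A_8.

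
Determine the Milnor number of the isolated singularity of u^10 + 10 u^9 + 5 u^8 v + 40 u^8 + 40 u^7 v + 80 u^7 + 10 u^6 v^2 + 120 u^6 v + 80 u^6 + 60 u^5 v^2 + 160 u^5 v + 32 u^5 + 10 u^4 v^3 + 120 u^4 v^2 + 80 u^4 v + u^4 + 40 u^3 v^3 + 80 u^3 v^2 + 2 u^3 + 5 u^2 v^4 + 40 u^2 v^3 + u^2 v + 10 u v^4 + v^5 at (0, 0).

6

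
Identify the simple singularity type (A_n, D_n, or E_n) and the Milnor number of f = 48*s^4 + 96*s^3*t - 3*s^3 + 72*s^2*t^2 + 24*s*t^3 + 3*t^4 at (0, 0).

Type E6, Milnor number mu = 6.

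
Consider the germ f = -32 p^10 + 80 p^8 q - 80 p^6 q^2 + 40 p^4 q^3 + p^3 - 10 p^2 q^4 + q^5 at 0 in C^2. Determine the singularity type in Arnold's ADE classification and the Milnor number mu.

The Hessian of f at 0 has rank 0. Corank 2; j^3 = p^3 is a perfect cube, so E-series; the 5-jet and mu = 8 give E_8.

Type E_{8}, Milnor number mu = 8.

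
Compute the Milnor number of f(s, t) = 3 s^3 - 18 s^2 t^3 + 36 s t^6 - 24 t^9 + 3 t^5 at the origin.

8

The Hessian of f at 0 has rank 0. Corank 2; j^3 = 3*s^3 is a perfect cube, so E-series; the 5-jet and mu = 8 give E_8.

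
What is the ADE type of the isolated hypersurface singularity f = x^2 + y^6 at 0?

A5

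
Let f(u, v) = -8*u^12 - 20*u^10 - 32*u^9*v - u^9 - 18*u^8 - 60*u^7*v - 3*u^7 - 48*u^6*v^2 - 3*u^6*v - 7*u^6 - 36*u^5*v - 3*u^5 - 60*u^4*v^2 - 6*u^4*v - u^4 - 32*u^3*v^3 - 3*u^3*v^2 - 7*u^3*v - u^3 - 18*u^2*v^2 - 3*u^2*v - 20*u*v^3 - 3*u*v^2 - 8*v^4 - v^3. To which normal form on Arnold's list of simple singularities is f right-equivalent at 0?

The Hessian of f at 0 has rank 0. Corank 2; j^3 = -(u + v)^3 is a perfect cube, so E-series; the 4-jet and mu = 7 give E_7.

E7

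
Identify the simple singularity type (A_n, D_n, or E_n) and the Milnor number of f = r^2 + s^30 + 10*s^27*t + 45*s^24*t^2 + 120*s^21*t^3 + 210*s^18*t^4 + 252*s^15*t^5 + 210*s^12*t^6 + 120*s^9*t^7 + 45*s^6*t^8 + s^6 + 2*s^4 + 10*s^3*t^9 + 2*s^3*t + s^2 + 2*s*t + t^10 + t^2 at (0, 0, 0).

The Hessian of f at 0 has rank 2. Corank 1: A-series; mu = 9 gives A_9.

Type A_9, Milnor number mu = 9.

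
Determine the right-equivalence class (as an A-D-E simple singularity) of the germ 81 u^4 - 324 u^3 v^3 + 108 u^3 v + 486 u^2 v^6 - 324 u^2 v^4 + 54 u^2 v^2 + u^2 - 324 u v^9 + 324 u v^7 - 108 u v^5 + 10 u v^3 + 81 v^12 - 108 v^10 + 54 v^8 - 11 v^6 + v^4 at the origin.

A3

The Hessian of f at 0 is [[2, 0], [0, 0]] with rank 1, so corank 1. A Groebner basis of the Jacobian ideal J(f) in C{u,v} is {v^3, u}; counting standard monomials gives mu = 3. Corank 1: A-series; mu = 3 gives A_3.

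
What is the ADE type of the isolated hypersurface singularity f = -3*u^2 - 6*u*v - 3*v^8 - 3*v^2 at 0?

A_7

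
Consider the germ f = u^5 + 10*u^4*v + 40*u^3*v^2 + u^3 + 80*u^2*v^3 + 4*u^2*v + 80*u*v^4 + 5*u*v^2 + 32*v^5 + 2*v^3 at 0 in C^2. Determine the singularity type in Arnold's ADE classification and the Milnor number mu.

Type D_6, Milnor number mu = 6.

The Hessian of f at 0 has rank 0. Corank 2; j^3 = (u + v)^2*(u + 2*v) has shape L^2 M (L != M), so D-series; mu = 6 gives D_6.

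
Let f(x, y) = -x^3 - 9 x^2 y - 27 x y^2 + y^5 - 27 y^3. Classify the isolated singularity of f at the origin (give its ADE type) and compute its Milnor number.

Type E8, Milnor number mu = 8.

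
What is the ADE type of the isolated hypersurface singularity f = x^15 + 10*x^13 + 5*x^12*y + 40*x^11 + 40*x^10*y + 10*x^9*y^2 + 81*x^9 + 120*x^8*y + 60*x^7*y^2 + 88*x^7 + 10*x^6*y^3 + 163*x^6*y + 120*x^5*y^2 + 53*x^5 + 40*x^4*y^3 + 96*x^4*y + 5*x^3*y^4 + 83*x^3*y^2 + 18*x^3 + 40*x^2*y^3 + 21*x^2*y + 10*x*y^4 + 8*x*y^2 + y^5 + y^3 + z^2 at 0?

The Hessian of f at 0 is [[0, 0, 0], [0, 0, 0], [0, 0, 2]] with rank 1, so corank 2. A Groebner basis of the Jacobian ideal J(f) in C{x,y,z} is {-243*x*y/13 + y^4 - 81*y^2/13, x*y^2 + y^3/3, x^2 + 31*x*y/39 + 2*y^2/13, z}; counting standard monomials gives mu = 6. Corank 2; j^3 = (2*x + y)*(3*x + y)^2 has shape L^2 M (L != M), so D-series; mu = 6 gives D_6.

D_{6}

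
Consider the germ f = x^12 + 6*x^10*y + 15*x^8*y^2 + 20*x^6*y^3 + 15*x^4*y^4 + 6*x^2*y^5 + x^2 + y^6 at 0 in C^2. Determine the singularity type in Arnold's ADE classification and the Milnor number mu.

The Hessian of f at 0 has rank 1. Corank 1: A-series; mu = 5 gives A_5.

Type A_{5}, Milnor number mu = 5.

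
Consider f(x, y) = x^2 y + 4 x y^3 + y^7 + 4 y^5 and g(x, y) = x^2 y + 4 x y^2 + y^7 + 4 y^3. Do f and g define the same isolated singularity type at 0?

Yes.

The Hessian of f at 0 has rank 0. Corank 2; j^3 = x^2*y has shape L^2 M (L != M), so D-series; mu = 8 gives D_8. The Hessian of g at 0 has rank 0. Corank 2; j^3 = y*(x + 2*y)^2 has shape L^2 M (L != M), so D-series; mu = 8 gives D_8. Both have type D_8, hence right-equivalent.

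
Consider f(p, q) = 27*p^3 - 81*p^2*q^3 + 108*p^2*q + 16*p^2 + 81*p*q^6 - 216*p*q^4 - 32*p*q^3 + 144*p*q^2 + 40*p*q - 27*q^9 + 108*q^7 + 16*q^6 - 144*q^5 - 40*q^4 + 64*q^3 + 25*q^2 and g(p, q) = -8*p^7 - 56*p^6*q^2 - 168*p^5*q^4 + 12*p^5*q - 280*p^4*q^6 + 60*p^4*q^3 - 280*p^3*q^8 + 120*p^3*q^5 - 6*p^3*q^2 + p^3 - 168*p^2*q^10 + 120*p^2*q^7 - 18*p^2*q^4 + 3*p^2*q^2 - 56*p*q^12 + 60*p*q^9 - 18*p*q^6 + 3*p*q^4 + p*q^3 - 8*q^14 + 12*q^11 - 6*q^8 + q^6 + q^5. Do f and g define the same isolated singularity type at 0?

No.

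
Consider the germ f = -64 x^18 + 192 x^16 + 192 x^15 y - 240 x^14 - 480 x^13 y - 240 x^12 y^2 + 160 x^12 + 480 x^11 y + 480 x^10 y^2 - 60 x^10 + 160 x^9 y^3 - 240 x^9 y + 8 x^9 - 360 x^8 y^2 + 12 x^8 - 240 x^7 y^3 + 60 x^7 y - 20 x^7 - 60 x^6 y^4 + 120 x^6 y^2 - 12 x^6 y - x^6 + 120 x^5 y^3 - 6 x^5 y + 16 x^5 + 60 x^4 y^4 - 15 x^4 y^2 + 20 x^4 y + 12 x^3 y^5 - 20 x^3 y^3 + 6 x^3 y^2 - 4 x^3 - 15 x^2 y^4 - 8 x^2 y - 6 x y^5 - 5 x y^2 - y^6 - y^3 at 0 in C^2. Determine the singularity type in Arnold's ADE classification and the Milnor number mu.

Type D_7, Milnor number mu = 7.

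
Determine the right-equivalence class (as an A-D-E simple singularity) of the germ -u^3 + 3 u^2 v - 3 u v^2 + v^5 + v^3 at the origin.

E_8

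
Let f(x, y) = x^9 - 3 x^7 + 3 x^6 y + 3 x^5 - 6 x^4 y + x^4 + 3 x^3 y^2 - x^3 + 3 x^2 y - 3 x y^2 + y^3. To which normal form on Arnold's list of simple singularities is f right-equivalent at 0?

E_6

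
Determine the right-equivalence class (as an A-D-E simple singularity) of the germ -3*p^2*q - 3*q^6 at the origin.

The Hessian of f at 0 has rank 0. Corank 2; j^3 = -3*p^2*q has shape L^2 M (L != M), so D-series; mu = 7 gives D_7.

D_{7}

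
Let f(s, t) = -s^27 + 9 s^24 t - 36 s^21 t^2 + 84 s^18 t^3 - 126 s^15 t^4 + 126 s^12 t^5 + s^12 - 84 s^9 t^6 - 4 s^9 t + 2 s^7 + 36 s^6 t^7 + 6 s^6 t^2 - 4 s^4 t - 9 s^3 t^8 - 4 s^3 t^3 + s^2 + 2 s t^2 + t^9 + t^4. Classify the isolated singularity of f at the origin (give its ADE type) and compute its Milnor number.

The Hessian of f at 0 has rank 1. Corank 1: A-series; mu = 8 gives A_8.

Type A_8, Milnor number mu = 8.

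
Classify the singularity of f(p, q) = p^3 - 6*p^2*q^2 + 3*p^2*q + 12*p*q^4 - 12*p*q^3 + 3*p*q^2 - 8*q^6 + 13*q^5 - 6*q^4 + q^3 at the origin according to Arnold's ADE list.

The Hessian of f at 0 is [[0, 0], [0, 0]] with rank 0, so corank 2. A Groebner basis of the Jacobian ideal J(f) in C{p,q} is {q^4, p^3 + 3*p^2*q + 3*p^2/4 + 3*p*q/2 - 2*q^3 + 3*q^2/4, -p^2/4 + p*q^2 - p*q/2 + q^3 - q^2/4}; counting standard monomials gives mu = 8. Corank 2; j^3 = (p + q)^3 is a perfect cube, so E-series; the 5-jet and mu = 8 give E_8.

E_8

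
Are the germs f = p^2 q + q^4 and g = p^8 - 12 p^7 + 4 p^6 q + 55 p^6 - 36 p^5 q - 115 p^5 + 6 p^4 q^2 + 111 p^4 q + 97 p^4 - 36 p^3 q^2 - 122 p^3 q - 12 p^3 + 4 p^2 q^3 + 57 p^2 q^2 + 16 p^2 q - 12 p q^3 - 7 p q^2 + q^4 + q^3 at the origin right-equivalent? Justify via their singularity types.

The Hessian of f at 0 has rank 0. Corank 2; j^3 = p^2*q has shape L^2 M (L != M), so D-series; mu = 5 gives D_5. The Hessian of g at 0 has rank 0. Corank 2; j^3 = -(2*p - q)^2*(3*p - q) has shape L^2 M (L != M), so D-series; mu = 5 gives D_5. Both have type D_5, hence right-equivalent.

Yes.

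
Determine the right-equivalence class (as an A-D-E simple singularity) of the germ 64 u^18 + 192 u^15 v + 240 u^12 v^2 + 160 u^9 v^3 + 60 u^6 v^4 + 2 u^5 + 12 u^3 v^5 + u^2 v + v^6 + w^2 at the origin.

The Hessian of f at 0 is [[0, 0, 0], [0, 0, 0], [0, 0, 2]] with rank 1, so corank 2. A Groebner basis of the Jacobian ideal J(f) in C{u,v,w} is {u^2/6 + v^5, u^3, u*v, w}; counting standard monomials gives mu = 7. Corank 2; j^3 = u^2*v has shape L^2 M (L != M), so D-series; mu = 7 gives D_7.

D7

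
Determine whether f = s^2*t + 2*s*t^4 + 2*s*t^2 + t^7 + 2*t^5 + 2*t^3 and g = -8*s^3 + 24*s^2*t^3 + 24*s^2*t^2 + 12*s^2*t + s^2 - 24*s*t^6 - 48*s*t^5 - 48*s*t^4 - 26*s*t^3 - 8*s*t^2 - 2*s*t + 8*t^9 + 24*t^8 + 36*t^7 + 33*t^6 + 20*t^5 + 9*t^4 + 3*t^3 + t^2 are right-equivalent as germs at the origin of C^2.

The Hessian of f at 0 is [[0, 0], [0, 0]] with rank 0, so corank 2. A Groebner basis of the Jacobian ideal J(f) in C{s,t} is {t^3, s^2 + 2*t^2, s*t + t^2}; counting standard monomials gives mu = 4. Corank 2; j^3 = t*(s^2 + 2*s*t + 2*t^2) splits into three distinct lines over C (the quadratic factor has nonzero discriminant), so D_4. The Hessian of g at 0 is [[2, -2], [-2, 2]] with rank 1, so corank 1. A Groebner basis of the Jacobian ideal J(g) in C{s,t} is {t^2, s - t}; counting standard monomials gives mu = 2. Corank 1: A-series; mu = 2 gives A_2. f is D_4 but g is A_2, hence not right-equivalent.

No.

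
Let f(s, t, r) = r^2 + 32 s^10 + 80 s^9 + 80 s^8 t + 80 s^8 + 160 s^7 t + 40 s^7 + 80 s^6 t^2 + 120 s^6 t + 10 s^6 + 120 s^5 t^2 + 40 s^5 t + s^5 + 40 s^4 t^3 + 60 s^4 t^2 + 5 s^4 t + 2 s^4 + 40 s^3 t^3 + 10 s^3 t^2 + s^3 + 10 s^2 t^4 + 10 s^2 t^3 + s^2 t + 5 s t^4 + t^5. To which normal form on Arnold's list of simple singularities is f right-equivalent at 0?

D_{6}

The Hessian of f at 0 is [[0, 0, 0], [0, 0, 0], [0, 0, 2]] with rank 1, so corank 2. A Groebner basis of the Jacobian ideal J(f) in C{s,t,r} is {-s*t/5 + t^4, s*t^2, s^2 + s*t, r}; counting standard monomials gives mu = 6. Corank 2; j^3 = s^2*(s + t) has shape L^2 M (L != M), so D-series; mu = 6 gives D_6.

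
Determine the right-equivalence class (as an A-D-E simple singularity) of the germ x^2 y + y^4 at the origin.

D_{5}

The Hessian of f at 0 has rank 0. Corank 2; j^3 = x^2*y has shape L^2 M (L != M), so D-series; mu = 5 gives D_5.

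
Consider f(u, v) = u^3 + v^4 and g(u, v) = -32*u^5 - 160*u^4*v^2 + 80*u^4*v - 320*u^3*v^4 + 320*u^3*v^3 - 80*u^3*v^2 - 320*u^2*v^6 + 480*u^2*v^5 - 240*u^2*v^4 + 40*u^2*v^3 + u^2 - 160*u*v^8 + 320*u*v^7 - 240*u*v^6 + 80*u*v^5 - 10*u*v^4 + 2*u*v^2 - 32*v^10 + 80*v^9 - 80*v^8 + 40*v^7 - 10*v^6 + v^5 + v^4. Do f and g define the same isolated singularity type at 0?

No.

The Hessian of f at 0 has rank 0. Corank 2; j^3 = u^3 is a perfect cube, so E-series; the 4-jet and mu = 6 give E_6. The Hessian of g at 0 has rank 1. Corank 1: A-series; mu = 4 gives A_4. f is E_6 but g is A_4, hence not right-equivalent.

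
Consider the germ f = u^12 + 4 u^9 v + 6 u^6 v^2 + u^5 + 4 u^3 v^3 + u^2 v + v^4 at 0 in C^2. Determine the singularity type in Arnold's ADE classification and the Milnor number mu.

Type D5, Milnor number mu = 5.

The Hessian of f at 0 is [[0, 0], [0, 0]] with rank 0, so corank 2. A Groebner basis of the Jacobian ideal J(f) in C{u,v} is {u^3, u^2/4 + v^3, u*v}; counting standard monomials gives mu = 5. Corank 2; j^3 = u^2*v has shape L^2 M (L != M), so D-series; mu = 5 gives D_5.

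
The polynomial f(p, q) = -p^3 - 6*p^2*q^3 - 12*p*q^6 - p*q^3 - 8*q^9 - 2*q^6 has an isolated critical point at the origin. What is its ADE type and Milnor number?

The Hessian of f at 0 is [[0, 0], [0, 0]] with rank 0, so corank 2. A Groebner basis of the Jacobian ideal J(f) in C{p,q} is {p^3, p*q^2, 3*p^2 + q^3}; counting standard monomials gives mu = 7. Corank 2; j^3 = -p^3 is a perfect cube, so E-series; the 4-jet and mu = 7 give E_7.

Type E7, Milnor number mu = 7.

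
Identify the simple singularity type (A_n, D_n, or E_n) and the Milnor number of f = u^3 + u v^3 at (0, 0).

The Hessian of f at 0 has rank 0. Corank 2; j^3 = u^3 is a perfect cube, so E-series; the 4-jet and mu = 7 give E_7.

Type E_{7}, Milnor number mu = 7.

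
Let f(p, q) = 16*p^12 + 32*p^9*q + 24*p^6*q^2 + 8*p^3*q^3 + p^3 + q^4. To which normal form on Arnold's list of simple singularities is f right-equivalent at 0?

E_6

The Hessian of f at 0 has rank 0. Corank 2; j^3 = p^3 is a perfect cube, so E-series; the 4-jet and mu = 6 give E_6.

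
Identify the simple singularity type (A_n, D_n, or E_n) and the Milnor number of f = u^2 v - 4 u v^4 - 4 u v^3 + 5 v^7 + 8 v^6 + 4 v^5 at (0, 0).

Type D8, Milnor number mu = 8.

The Hessian of f at 0 is [[0, 0], [0, 0]] with rank 0, so corank 2. A Groebner basis of the Jacobian ideal J(f) in C{u,v} is {2*u^2/3 + u*v^3 - 11*u*v^2/3 + 7*u*v/3 - 14*v^3/3, -u*v/2 + v^4 + v^3, u^3 + 8*u^2/3 - 32*u*v^2/3 + 16*u*v/3 - 32*v^3/3, u^2*v + 8*u^2/3 - 38*u*v^2/3 + 22*u*v/3 - 44*v^3/3}; counting standard monomials gives mu = 8. Corank 2; j^3 = u^2*v has shape L^2 M (L != M), so D-series; mu = 8 gives D_8.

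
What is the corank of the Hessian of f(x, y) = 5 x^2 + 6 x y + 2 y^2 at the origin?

The Hessian at 0 is [[10, 6], [6, 4]] of rank 2; hence corank 0.

0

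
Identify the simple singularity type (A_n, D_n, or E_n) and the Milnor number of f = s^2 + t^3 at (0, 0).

The Hessian of f at 0 is [[2, 0], [0, 0]] with rank 1, so corank 1. A Groebner basis of the Jacobian ideal J(f) in C{s,t} is {t^2, s}; counting standard monomials gives mu = 2. Corank 1: A-series; mu = 2 gives A_2.

Type A_{2}, Milnor number mu = 2.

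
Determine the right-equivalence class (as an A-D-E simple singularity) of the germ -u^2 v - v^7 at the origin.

D8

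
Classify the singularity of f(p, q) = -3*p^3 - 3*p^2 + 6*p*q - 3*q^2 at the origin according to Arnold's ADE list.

The Hessian of f at 0 has rank 1. Corank 1: A-series; mu = 2 gives A_2.

A_2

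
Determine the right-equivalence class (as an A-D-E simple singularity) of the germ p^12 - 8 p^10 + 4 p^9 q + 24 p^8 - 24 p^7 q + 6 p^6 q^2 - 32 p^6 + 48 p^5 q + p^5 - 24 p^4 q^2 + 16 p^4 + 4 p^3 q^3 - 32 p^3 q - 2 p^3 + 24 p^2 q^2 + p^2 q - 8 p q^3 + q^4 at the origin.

The Hessian of f at 0 has rank 0. Corank 2; j^3 = -p^2*(2*p - q) has shape L^2 M (L != M), so D-series; mu = 5 gives D_5.

D_{5}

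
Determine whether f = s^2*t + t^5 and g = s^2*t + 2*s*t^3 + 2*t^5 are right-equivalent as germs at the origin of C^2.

The Hessian of f at 0 is [[0, 0], [0, 0]] with rank 0, so corank 2. A Groebner basis of the Jacobian ideal J(f) in C{s,t} is {s^2/5 + t^4, s^3, s*t}; counting standard monomials gives mu = 6. Corank 2; j^3 = s^2*t has shape L^2 M (L != M), so D-series; mu = 6 gives D_6. The Hessian of g at 0 is [[0, 0], [0, 0]] with rank 0, so corank 2. A Groebner basis of the Jacobian ideal J(g) in C{s,t} is {s^3, s^2*t, -s^2/4 + s*t^2, s*t + t^3}; counting standard monomials gives mu = 6. Corank 2; j^3 = s^2*t has shape L^2 M (L != M), so D-series; mu = 6 gives D_6. Both have type D_6, hence right-equivalent.

Yes.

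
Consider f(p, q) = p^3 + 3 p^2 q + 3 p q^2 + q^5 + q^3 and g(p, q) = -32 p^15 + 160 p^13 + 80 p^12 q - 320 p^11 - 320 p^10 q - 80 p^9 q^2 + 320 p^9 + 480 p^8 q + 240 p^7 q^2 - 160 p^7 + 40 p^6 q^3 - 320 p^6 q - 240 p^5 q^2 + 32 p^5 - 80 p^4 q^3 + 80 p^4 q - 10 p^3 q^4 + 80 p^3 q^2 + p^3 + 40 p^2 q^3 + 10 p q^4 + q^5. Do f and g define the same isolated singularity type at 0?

The Hessian of f at 0 has rank 0. Corank 2; j^3 = (p + q)^3 is a perfect cube, so E-series; the 5-jet and mu = 8 give E_8. The Hessian of g at 0 has rank 0. Corank 2; j^3 = p^3 is a perfect cube, so E-series; the 5-jet and mu = 8 give E_8. Both have type E_8, hence right-equivalent.

Yes.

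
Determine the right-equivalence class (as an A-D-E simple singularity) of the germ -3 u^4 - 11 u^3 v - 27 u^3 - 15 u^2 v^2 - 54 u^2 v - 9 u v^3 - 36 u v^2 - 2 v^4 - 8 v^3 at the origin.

E_7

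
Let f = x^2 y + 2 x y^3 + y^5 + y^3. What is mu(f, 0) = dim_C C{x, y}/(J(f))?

4

The Hessian of f at 0 has rank 0. Corank 2; j^3 = y*(x^2 + y^2) splits into three distinct lines over C (the quadratic factor has nonzero discriminant), so D_4.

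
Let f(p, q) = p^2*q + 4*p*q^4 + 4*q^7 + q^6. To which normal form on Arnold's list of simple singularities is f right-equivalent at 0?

D_7

The Hessian of f at 0 is [[0, 0], [0, 0]] with rank 0, so corank 2. A Groebner basis of the Jacobian ideal J(f) in C{p,q} is {p*q/2 + q^4, p^3, p^2*q, -p^2/3 + p*q^2}; counting standard monomials gives mu = 7. Corank 2; j^3 = p^2*q has shape L^2 M (L != M), so D-series; mu = 7 gives D_7.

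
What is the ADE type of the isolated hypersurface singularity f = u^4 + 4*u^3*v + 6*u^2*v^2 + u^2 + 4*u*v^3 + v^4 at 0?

A3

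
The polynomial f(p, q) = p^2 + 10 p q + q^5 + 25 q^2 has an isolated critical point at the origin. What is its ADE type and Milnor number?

Type A4, Milnor number mu = 4.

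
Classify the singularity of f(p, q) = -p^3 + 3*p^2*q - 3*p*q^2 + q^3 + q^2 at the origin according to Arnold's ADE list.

The Hessian of f at 0 has rank 1. Corank 1: A-series; mu = 2 gives A_2.

A_2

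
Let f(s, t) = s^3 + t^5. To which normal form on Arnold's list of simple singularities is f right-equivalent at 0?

E8

The Hessian of f at 0 has rank 0. Corank 2; j^3 = s^3 is a perfect cube, so E-series; the 5-jet and mu = 8 give E_8.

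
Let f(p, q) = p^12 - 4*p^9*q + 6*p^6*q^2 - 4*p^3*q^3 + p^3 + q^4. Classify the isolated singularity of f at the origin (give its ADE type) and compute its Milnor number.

Type E_{6}, Milnor number mu = 6.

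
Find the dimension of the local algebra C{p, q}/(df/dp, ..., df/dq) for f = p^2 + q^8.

7

The Hessian of f at 0 has rank 1. Corank 1: A-series; mu = 7 gives A_7.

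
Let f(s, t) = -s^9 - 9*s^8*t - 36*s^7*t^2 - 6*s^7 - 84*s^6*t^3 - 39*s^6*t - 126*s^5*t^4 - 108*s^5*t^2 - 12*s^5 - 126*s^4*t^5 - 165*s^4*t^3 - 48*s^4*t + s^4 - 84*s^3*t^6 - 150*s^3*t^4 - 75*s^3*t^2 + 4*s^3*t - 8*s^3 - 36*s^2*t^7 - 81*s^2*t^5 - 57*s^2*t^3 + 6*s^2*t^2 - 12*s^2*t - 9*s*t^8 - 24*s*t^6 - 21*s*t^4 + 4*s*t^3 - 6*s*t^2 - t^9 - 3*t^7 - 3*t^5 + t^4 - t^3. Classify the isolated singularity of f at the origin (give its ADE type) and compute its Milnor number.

Type E6, Milnor number mu = 6.

The Hessian of f at 0 has rank 0. Corank 2; j^3 = -(2*s + t)^3 is a perfect cube, so E-series; the 4-jet and mu = 6 give E_6.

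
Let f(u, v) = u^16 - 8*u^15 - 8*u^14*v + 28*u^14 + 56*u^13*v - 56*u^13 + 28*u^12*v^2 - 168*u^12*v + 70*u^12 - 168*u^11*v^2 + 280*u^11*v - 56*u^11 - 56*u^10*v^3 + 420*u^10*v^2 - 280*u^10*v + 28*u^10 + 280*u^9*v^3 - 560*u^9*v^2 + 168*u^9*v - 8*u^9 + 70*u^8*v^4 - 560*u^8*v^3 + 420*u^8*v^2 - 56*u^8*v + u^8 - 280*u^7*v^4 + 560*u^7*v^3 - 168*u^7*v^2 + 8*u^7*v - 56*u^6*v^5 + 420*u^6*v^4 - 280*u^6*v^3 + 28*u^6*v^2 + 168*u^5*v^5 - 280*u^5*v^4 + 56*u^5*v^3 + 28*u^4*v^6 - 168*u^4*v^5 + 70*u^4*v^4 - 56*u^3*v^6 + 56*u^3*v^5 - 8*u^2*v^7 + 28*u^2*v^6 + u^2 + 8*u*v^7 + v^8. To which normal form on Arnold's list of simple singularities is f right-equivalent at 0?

The Hessian of f at 0 is [[2, 0], [0, 0]] with rank 1, so corank 1. A Groebner basis of the Jacobian ideal J(f) in C{u,v} is {v^7, u}; counting standard monomials gives mu = 7. Corank 1: A-series; mu = 7 gives A_7.

A_{7}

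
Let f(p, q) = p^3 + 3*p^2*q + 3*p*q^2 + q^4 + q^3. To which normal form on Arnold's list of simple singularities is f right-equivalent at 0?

The Hessian of f at 0 is [[0, 0], [0, 0]] with rank 0, so corank 2. A Groebner basis of the Jacobian ideal J(f) in C{p,q} is {q^3, p^2 + 2*p*q + q^2}; counting standard monomials gives mu = 6. Corank 2; j^3 = (p + q)^3 is a perfect cube, so E-series; the 4-jet and mu = 6 give E_6.

E_{6}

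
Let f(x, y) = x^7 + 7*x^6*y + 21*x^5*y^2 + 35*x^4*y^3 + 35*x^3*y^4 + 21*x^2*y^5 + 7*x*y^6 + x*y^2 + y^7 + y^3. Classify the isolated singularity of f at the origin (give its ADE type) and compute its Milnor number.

The Hessian of f at 0 is [[0, 0], [0, 0]] with rank 0, so corank 2. A Groebner basis of the Jacobian ideal J(f) in C{x,y} is {x^6 + y^2/7, y^3, x*y + y^2}; counting standard monomials gives mu = 8. Corank 2; j^3 = y^2*(x + y) has shape L^2 M (L != M), so D-series; mu = 8 gives D_8.

Type D_{8}, Milnor number mu = 8.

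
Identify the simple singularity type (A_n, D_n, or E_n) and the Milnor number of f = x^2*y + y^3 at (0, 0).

The Hessian of f at 0 has rank 0. Corank 2; j^3 = y*(x^2 + y^2) splits into three distinct lines over C (the quadratic factor has nonzero discriminant), so D_4.

Type D_{4}, Milnor number mu = 4.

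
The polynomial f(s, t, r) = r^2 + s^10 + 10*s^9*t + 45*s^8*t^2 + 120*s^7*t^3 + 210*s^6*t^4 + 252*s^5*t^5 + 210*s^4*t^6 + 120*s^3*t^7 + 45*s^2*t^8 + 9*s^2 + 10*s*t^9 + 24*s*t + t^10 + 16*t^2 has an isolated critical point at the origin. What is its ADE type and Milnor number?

Type A_{9}, Milnor number mu = 9.

The Hessian of f at 0 has rank 2. Corank 1: A-series; mu = 9 gives A_9.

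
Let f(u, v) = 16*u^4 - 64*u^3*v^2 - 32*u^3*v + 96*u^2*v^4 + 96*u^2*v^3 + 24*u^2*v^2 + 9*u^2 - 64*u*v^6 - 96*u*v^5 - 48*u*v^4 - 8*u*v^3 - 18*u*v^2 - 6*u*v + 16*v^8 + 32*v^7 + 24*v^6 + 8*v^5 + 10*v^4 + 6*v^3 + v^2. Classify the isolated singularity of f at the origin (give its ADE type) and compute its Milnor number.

Type A3, Milnor number mu = 3.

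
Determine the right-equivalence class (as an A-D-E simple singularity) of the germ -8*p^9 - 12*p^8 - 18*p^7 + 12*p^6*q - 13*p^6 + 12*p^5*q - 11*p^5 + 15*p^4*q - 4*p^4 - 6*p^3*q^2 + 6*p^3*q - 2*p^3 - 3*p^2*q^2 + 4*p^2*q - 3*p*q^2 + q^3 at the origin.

The Hessian of f at 0 has rank 0. Corank 2; j^3 = -(p - q)*(2*p^2 - 2*p*q + q^2) splits into three distinct lines over C (the quadratic factor has nonzero discriminant), so D_4.

D_4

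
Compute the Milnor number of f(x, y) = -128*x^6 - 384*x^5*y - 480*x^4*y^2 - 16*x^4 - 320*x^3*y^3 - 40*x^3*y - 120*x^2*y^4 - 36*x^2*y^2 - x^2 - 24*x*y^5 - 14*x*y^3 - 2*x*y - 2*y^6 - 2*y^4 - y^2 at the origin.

5

The Hessian of f at 0 is [[-2, -2], [-2, -2]] with rank 1, so corank 1. A Groebner basis of the Jacobian ideal J(f) in C{x,y} is {x*y^2 + x + y, -x + y^3 - y, x^2 + 2*x*y + y^2}; counting standard monomials gives mu = 5. Corank 1: A-series; mu = 5 gives A_5.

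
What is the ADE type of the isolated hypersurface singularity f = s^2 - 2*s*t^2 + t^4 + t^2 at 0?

A1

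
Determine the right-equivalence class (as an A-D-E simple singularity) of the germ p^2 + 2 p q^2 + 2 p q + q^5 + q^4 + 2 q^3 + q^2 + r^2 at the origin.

A4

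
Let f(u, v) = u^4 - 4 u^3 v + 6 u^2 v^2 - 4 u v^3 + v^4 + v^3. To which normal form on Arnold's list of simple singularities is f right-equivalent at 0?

E6

The Hessian of f at 0 is [[0, 0], [0, 0]] with rank 0, so corank 2. A Groebner basis of the Jacobian ideal J(f) in C{u,v} is {u^3 - 3*u^2*v, v^2}; counting standard monomials gives mu = 6. Corank 2; j^3 = v^3 is a perfect cube, so E-series; the 4-jet and mu = 6 give E_6.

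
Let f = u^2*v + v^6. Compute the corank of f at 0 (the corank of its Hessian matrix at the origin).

The Hessian at 0 is [[0, 0], [0, 0]] of rank 0; hence corank 2.

2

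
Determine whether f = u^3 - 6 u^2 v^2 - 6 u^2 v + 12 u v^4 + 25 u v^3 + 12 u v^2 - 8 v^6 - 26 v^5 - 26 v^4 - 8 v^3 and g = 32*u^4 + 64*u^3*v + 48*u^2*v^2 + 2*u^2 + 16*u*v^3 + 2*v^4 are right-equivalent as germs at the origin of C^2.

No.

The Hessian of f at 0 is [[0, 0], [0, 0]] with rank 0, so corank 2. A Groebner basis of the Jacobian ideal J(f) in C{u,v} is {-u^2/4 + u*v + v^4 - v^3/12 - v^2, u^3 - 11*u^2/2 + 22*u*v - 59*v^3/6 - 22*v^2, u^2*v - 23*u^2/12 + 23*u*v/3 - 167*v^3/36 - 23*v^2/3, -u^2/2 + u*v^2 + 2*u*v - 13*v^3/6 - 2*v^2}; counting standard monomials gives mu = 7. Corank 2; j^3 = (u - 2*v)^3 is a perfect cube, so E-series; the 4-jet and mu = 7 give E_7. The Hessian of g at 0 is [[4, 0], [0, 0]] with rank 1, so corank 1. A Groebner basis of the Jacobian ideal J(g) in C{u,v} is {v^3, u}; counting standard monomials gives mu = 3. Corank 1: A-series; mu = 3 gives A_3. f is E_7 but g is A_3, hence not right-equivalent.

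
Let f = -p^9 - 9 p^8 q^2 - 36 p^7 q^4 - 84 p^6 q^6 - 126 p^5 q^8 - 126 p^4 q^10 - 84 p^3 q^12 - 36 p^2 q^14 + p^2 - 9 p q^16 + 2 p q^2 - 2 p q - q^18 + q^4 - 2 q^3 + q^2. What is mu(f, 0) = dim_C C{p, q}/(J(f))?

The Hessian of f at 0 has rank 1. Corank 1: A-series; mu = 8 gives A_8.

8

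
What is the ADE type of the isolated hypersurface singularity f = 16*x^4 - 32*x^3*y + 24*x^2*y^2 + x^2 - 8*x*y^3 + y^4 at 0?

A_3

The Hessian of f at 0 is [[2, 0], [0, 0]] with rank 1, so corank 1. A Groebner basis of the Jacobian ideal J(f) in C{x,y} is {y^3, x}; counting standard monomials gives mu = 3. Corank 1: A-series; mu = 3 gives A_3.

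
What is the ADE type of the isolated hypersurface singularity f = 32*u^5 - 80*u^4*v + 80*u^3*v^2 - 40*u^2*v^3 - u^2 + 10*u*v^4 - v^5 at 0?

A_4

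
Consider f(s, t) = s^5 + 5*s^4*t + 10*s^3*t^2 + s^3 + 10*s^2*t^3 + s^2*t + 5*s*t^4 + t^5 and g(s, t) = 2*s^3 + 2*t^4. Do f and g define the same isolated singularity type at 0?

No.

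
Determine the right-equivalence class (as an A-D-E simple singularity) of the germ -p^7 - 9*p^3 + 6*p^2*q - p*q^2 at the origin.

The Hessian of f at 0 is [[0, 0], [0, 0]] with rank 0, so corank 2. A Groebner basis of the Jacobian ideal J(f) in C{p,q} is {-2187*p*q/7 + q^6 + 729*q^2/7, p*q^2 - q^3/3, p^2 - p*q/3}; counting standard monomials gives mu = 8. Corank 2; j^3 = -p*(3*p - q)^2 has shape L^2 M (L != M), so D-series; mu = 8 gives D_8.

D_8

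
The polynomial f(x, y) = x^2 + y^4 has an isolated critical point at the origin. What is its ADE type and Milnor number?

The Hessian of f at 0 has rank 1. Corank 1: A-series; mu = 3 gives A_3.

Type A_{3}, Milnor number mu = 3.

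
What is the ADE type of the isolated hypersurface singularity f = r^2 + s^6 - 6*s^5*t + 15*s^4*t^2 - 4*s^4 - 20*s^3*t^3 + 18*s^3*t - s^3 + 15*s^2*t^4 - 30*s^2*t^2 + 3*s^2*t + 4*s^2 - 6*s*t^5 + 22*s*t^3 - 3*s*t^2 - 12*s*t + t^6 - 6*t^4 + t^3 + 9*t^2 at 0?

A_{2}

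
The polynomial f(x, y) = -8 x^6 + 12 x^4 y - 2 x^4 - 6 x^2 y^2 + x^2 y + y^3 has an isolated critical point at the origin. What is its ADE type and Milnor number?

The Hessian of f at 0 has rank 0. Corank 2; j^3 = y*(x^2 + y^2) splits into three distinct lines over C (the quadratic factor has nonzero discriminant), so D_4.

Type D4, Milnor number mu = 4.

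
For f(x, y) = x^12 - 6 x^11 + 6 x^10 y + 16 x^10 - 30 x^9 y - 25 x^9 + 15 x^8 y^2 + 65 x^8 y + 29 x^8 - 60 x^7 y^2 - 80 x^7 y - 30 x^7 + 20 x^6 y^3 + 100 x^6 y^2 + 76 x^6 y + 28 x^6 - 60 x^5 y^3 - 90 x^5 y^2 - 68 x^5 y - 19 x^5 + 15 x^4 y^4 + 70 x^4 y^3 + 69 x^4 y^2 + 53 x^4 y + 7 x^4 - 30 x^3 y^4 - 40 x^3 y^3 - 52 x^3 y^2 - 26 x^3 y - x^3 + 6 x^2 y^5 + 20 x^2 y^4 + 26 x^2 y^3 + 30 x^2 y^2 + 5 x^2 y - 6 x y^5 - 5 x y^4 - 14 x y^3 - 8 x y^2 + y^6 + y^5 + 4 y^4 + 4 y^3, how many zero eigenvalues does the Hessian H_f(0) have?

Hessian at 0 has rank 0.

2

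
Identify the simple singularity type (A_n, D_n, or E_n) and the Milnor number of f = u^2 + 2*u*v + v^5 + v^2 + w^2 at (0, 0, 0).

Type A_4, Milnor number mu = 4.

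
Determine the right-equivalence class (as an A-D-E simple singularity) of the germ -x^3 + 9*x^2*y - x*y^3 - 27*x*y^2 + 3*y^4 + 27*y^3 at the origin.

E_{7}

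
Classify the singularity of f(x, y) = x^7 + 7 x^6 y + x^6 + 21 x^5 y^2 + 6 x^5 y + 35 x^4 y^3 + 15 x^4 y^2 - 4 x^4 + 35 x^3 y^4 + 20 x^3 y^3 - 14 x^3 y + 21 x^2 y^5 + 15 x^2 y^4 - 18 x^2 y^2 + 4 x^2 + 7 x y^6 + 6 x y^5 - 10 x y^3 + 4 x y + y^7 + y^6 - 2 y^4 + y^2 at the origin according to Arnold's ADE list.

The Hessian of f at 0 has rank 1. Corank 1: A-series; mu = 6 gives A_6.

A_{6}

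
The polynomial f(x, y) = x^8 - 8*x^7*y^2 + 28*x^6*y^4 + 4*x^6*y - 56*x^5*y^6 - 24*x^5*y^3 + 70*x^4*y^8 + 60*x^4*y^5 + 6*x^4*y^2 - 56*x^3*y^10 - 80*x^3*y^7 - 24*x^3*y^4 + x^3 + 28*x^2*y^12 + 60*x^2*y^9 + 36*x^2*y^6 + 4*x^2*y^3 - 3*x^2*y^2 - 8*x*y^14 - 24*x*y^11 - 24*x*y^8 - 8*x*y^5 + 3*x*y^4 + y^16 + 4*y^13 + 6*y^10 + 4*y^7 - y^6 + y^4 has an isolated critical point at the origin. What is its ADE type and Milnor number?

Type E6, Milnor number mu = 6.

The Hessian of f at 0 has rank 0. Corank 2; j^3 = x^3 is a perfect cube, so E-series; the 4-jet and mu = 6 give E_6.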